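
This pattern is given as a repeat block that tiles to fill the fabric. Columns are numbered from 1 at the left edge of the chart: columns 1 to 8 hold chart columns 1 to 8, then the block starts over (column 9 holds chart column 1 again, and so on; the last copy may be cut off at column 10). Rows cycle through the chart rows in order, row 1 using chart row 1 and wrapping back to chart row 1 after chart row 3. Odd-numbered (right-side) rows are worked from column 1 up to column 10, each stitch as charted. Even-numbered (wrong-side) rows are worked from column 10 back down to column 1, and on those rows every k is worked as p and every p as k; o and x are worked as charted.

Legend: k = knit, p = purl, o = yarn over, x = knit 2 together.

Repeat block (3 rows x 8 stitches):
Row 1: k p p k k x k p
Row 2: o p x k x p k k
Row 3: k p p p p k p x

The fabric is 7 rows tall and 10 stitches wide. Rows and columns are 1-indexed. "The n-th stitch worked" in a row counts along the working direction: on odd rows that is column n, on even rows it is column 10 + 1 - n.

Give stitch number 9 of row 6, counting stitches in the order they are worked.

Stitch:
k

Derivation:
For row 6: chart row = ((6-1) mod 3) + 1 = 3; this is a WS (even) row.
Chart row 3 tiled across columns 1-10: k p p p p k p x k p
WS row: flip the tiled sequence (start at column 10) and apply k<->p; o and x stay.
Row 6 as worked: k p x k p k k k k p
Counting 9 along the worked row gives k.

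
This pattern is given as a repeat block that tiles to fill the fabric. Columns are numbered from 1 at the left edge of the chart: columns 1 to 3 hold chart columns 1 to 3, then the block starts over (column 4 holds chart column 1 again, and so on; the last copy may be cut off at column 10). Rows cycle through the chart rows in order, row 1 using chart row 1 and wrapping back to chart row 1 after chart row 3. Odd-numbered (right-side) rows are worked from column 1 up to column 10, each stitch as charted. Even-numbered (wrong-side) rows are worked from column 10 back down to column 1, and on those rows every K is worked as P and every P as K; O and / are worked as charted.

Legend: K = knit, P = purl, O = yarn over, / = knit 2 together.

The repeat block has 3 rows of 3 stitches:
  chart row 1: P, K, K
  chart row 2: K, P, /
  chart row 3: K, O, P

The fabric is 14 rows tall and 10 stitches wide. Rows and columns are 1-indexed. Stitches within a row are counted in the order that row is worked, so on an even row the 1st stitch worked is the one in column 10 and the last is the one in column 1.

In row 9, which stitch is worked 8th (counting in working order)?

For row 9: chart row = ((9-1) mod 3) + 1 = 3; this is a RS (odd) row.
Chart row 3 tiled across columns 1-10: K O P K O P K O P K
Right side: take the tiled row as-is (worked left to right from column 1).
The 8th stitch worked is O.

Stitch:
O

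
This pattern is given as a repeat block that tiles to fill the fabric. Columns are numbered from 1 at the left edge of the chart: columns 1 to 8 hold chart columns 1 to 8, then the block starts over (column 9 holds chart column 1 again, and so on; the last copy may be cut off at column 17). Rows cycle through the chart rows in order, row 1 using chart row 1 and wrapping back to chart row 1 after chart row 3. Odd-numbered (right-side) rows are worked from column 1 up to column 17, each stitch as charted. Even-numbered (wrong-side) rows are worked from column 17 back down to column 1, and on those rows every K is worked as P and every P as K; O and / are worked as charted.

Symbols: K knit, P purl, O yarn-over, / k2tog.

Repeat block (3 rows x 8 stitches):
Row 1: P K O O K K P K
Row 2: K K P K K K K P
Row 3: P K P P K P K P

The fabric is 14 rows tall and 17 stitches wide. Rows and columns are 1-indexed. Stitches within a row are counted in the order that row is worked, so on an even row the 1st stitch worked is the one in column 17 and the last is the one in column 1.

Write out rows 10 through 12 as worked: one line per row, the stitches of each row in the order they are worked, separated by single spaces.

Result:
K P K P P O O P K P K P P O O P K
K K P K K K K P K K P K K K K P K
K K P K P K K P K K P K P K K P K

Derivation:
Row 10: chart row 1, WS - tiled (columns 1-17): P K O O K K P K P K O O K K P K P; work from column 17 back to 1 with K<->P swapped.
Row 11: chart row 2, RS - tile across columns 1-17 and work as-is.
Row 12: chart row 3, WS - tiled (columns 1-17): P K P P K P K P P K P P K P K P P; work from column 17 back to 1 with K<->P swapped.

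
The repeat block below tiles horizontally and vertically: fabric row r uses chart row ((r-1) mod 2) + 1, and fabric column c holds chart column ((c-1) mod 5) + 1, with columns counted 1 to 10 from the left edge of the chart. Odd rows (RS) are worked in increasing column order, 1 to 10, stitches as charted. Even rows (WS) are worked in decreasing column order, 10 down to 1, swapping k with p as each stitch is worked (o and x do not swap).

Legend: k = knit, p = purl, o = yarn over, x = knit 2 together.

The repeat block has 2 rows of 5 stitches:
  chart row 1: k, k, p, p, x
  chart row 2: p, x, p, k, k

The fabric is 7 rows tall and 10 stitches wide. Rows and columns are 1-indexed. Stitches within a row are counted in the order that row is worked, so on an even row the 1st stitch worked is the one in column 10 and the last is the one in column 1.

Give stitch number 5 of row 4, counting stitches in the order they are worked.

Row 4 uses chart row ((4-1) mod 2)+1 = 2. Row 4 is even, so WS.
Chart row 2 tiled across columns 1-10: p x p k k p x p k k
WS row: flip the tiled sequence (start at column 10) and apply k<->p; o and x stay.
Row 4 as worked: p p k x k p p k x k
Stitch 5 in working order -> k

Stitch:
k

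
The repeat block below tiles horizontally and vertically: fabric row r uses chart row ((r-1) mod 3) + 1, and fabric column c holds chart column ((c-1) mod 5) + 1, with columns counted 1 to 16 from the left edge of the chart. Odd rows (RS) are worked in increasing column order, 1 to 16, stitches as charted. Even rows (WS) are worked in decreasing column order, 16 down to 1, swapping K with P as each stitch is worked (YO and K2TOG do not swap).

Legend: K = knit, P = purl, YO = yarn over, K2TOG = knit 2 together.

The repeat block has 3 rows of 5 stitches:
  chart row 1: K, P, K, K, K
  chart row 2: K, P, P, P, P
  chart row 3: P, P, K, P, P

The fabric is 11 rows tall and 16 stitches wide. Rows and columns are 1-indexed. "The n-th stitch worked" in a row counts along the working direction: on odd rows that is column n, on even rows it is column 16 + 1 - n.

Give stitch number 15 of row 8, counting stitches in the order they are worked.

Row 8 uses chart row ((8-1) mod 3)+1 = 2. Row 8 is even, so WS.
Chart row 2 tiled across columns 1-16: K P P P P K P P P P K P P P P K
WS row: flip the tiled sequence (start at column 16) and apply K<->P; YO and K2TOG stay.
Row 8 as worked: P K K K K P K K K K P K K K K P
Counting 15 along the worked row gives K.

== STITCH ==
K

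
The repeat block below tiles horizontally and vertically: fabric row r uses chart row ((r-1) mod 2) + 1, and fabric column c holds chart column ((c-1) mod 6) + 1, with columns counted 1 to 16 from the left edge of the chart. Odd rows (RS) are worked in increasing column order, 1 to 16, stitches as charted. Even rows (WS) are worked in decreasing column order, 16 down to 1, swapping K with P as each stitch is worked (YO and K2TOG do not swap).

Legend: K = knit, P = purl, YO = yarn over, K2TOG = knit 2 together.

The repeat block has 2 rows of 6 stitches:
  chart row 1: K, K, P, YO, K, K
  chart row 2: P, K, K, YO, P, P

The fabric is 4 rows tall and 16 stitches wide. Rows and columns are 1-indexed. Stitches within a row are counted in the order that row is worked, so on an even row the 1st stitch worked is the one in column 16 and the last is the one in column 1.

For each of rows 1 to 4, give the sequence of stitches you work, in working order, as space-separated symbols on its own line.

== ROWS AS WORKED ==
K K P YO K K K K P YO K K K K P YO
YO P P K K K YO P P K K K YO P P K
K K P YO K K K K P YO K K K K P YO
YO P P K K K YO P P K K K YO P P K

Derivation:
Row 1: chart row 1, RS - tile across columns 1-16 and work as-is.
Row 2: chart row 2, WS - tiled (columns 1-16): P K K YO P P P K K YO P P P K K YO; work from column 16 back to 1 with K<->P swapped.
Row 3: chart row 1, RS - tile across columns 1-16 and work as-is.
Row 4: chart row 2, WS - tiled (columns 1-16): P K K YO P P P K K YO P P P K K YO; work from column 16 back to 1 with K<->P swapped.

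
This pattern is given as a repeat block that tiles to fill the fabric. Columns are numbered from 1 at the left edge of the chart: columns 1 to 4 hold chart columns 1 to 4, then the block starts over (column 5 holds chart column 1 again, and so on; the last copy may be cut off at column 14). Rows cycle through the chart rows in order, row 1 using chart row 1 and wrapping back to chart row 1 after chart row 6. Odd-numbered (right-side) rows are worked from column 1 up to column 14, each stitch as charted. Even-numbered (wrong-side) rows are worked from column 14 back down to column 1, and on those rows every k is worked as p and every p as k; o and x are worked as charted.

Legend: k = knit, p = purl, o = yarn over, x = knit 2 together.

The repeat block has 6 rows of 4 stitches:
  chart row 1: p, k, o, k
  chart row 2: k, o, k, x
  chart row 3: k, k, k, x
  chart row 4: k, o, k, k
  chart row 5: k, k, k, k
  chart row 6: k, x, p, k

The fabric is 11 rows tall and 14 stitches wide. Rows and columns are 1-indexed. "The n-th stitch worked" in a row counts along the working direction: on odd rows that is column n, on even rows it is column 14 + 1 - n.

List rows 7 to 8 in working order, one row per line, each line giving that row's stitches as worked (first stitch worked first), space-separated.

Row 7: chart row 1, RS - tile across columns 1-14 and work as-is.
Row 8: chart row 2, WS - tiled (columns 1-14): k o k x k o k x k o k x k o; work from column 14 back to 1 with k<->p swapped.

Result:
p k o k p k o k p k o k p k
o p x p o p x p o p x p o p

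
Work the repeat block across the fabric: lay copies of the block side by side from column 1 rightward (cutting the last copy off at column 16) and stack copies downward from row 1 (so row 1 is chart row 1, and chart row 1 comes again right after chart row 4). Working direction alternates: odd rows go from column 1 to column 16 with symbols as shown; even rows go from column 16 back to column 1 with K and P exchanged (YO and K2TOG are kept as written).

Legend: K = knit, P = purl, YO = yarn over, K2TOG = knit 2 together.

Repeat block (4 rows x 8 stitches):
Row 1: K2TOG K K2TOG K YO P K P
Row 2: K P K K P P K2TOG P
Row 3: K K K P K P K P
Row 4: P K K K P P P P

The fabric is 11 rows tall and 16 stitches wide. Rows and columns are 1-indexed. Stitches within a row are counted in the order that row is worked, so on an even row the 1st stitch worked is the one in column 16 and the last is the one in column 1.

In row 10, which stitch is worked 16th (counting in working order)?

Row 10: (10-1) mod 4 = 1, so use chart row 2. Even row -> WS.
Chart row 2 tiled across columns 1-16: K P K K P P K2TOG P K P K K P P K2TOG P
WS row: flip the tiled sequence (start at column 16) and apply K<->P; YO and K2TOG stay.
Row 10 as worked: K K2TOG K K P P K P K K2TOG K K P P K P
Counting 16 along the worked row gives P.

Result:
P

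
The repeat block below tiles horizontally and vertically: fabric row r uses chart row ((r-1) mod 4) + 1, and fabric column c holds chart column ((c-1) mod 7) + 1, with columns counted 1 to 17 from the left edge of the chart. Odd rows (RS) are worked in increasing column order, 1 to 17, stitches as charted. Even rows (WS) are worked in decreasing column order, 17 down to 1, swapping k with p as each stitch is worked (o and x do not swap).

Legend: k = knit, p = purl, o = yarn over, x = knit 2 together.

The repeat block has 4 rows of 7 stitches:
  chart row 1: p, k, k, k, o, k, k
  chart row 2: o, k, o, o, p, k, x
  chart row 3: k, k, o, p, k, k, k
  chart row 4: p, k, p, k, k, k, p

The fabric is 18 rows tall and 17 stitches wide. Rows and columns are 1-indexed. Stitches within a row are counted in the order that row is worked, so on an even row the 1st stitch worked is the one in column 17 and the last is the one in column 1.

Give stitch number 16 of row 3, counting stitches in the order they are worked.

== STITCH ==
k

Derivation:
For row 3: chart row = ((3-1) mod 4) + 1 = 3; this is a RS (odd) row.
Chart row 3 tiled across columns 1-17: k k o p k k k k k o p k k k k k o
RS row: no reversal, no swap; stitch n worked = column n.
Stitch 16 in working order -> k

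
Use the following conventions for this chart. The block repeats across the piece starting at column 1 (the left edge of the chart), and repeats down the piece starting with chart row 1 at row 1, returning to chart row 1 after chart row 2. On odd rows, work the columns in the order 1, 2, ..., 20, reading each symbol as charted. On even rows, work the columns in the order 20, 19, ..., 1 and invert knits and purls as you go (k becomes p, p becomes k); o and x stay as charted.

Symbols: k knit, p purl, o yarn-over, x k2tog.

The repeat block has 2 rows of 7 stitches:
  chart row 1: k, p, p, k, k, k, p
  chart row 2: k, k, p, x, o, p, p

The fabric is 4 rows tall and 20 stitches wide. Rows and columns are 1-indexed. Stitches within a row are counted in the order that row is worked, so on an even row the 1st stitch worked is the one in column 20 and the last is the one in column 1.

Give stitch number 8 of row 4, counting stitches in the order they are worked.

== STITCH ==
k

Derivation:
Row 4: (4-1) mod 2 = 1, so use chart row 2. Even row -> WS.
Chart row 2 tiled across columns 1-20: k k p x o p p k k p x o p p k k p x o p
WS row: flip the tiled sequence (start at column 20) and apply k<->p; o and x stay.
Row 4 as worked: k o x k p p k k o x k p p k k o x k p p
Stitch 8 in working order -> k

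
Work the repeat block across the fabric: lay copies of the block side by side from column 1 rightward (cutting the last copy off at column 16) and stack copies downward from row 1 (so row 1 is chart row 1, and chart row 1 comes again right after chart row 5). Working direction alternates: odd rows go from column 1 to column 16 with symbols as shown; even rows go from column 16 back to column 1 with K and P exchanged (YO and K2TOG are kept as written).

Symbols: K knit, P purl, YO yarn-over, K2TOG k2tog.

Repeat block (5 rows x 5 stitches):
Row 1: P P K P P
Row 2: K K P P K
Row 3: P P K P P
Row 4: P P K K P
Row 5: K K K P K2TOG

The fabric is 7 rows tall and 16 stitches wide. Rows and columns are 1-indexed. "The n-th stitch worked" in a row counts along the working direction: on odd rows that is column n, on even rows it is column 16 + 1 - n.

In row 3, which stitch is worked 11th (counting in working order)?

For row 3: chart row = ((3-1) mod 5) + 1 = 3; this is a RS (odd) row.
Chart row 3 tiled across columns 1-16: P P K P P P P K P P P P K P P P
RS row: no reversal, no swap; stitch n worked = column n.
Counting 11 along the worked row gives P.

Result:
P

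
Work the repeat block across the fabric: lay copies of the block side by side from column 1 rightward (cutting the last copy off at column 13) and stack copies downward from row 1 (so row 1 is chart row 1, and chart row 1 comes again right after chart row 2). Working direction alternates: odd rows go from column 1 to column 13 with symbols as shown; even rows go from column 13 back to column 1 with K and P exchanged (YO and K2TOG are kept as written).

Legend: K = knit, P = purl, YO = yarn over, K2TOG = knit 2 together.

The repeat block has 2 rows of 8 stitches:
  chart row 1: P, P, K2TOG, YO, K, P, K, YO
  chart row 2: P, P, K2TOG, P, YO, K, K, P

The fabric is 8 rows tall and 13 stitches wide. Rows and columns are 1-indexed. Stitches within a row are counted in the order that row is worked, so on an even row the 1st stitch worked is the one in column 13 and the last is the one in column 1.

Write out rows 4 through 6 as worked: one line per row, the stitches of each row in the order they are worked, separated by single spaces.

Row 4: chart row 2, WS - tiled (columns 1-13): P P K2TOG P YO K K P P P K2TOG P YO; work from column 13 back to 1 with K<->P swapped.
Row 5: chart row 1, RS - tile across columns 1-13 and work as-is.
Row 6: chart row 2, WS - tiled (columns 1-13): P P K2TOG P YO K K P P P K2TOG P YO; work from column 13 back to 1 with K<->P swapped.

== ROWS AS WORKED ==
YO K K2TOG K K K P P YO K K2TOG K K
P P K2TOG YO K P K YO P P K2TOG YO K
YO K K2TOG K K K P P YO K K2TOG K K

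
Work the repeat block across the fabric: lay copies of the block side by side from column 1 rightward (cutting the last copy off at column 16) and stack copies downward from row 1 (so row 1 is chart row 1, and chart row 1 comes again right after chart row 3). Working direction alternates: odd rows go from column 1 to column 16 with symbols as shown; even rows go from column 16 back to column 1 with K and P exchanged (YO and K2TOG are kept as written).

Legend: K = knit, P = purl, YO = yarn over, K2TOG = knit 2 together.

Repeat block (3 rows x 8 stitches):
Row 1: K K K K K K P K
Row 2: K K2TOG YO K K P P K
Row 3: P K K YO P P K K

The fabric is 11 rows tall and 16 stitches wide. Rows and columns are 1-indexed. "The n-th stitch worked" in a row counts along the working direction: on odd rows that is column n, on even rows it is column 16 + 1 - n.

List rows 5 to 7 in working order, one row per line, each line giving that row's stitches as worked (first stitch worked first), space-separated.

Result:
K K2TOG YO K K P P K K K2TOG YO K K P P K
P P K K YO P P K P P K K YO P P K
K K K K K K P K K K K K K K P K

Derivation:
Row 5: chart row 2, RS - tile across columns 1-16 and work as-is.
Row 6: chart row 3, WS - tiled (columns 1-16): P K K YO P P K K P K K YO P P K K; work from column 16 back to 1 with K<->P swapped.
Row 7: chart row 1, RS - tile across columns 1-16 and work as-is.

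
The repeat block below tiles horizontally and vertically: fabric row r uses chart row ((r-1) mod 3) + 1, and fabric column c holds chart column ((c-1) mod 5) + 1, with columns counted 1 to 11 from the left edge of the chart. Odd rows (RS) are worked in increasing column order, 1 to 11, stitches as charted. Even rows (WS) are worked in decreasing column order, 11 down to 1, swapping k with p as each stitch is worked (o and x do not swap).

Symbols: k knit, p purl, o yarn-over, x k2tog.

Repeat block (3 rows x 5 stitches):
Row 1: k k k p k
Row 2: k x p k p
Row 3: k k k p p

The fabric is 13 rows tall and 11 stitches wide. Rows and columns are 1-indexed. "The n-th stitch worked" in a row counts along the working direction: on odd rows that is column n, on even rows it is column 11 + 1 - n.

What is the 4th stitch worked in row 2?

Result:
k

Derivation:
For row 2: chart row = ((2-1) mod 3) + 1 = 2; this is a WS (even) row.
Chart row 2 tiled across columns 1-11: k x p k p k x p k p k
WS: work from column 11 back to column 1 (reverse the tiled row), swapping k<->p (o and x unchanged).
Row 2 as worked: p k p k x p k p k x p
The 4th stitch worked is k.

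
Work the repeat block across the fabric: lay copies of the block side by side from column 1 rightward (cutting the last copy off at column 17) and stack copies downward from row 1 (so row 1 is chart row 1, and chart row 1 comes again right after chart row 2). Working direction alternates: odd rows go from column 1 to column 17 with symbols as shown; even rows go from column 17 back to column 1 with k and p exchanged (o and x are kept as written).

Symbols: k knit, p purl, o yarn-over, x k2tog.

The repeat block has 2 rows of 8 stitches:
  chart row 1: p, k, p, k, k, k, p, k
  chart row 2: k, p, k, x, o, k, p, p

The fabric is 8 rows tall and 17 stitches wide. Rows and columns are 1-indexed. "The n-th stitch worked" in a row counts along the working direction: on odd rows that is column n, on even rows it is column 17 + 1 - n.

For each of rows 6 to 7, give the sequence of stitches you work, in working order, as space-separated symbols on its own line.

Row 6: chart row 2, WS - tiled (columns 1-17): k p k x o k p p k p k x o k p p k; work from column 17 back to 1 with k<->p swapped.
Row 7: chart row 1, RS - tile across columns 1-17 and work as-is.

Rows as worked:
p k k p o x p k p k k p o x p k p
p k p k k k p k p k p k k k p k p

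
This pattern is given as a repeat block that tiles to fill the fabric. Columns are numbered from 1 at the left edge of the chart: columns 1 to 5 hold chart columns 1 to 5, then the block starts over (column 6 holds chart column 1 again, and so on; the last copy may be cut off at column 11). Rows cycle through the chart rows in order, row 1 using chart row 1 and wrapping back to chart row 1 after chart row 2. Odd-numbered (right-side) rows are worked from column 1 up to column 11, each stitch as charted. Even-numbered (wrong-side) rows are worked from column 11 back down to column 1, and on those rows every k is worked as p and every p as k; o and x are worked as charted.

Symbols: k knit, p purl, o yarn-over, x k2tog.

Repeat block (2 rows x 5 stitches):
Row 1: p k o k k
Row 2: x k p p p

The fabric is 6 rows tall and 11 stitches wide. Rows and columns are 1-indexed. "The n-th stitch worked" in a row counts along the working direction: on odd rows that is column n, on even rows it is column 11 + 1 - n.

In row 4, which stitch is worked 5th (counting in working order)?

Result:
p

Derivation:
Row 4: (4-1) mod 2 = 1, so use chart row 2. Even row -> WS.
Chart row 2 tiled across columns 1-11: x k p p p x k p p p x
WS: work from column 11 back to column 1 (reverse the tiled row), swapping k<->p (o and x unchanged).
Row 4 as worked: x k k k p x k k k p x
The 5th stitch worked is p.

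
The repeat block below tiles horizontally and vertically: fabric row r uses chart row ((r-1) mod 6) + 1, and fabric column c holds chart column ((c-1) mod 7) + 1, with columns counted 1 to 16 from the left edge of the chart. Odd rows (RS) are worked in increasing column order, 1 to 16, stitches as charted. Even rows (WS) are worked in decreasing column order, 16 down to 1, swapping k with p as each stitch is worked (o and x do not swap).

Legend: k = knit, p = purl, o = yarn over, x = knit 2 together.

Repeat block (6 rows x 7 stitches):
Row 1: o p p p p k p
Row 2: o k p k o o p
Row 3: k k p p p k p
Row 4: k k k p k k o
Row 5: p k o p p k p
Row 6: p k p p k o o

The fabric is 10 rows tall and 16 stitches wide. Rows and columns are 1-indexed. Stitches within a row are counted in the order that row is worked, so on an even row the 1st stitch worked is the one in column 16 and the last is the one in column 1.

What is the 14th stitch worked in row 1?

Result:
p

Derivation:
For row 1: chart row = ((1-1) mod 6) + 1 = 1; this is a RS (odd) row.
Chart row 1 tiled across columns 1-16: o p p p p k p o p p p p k p o p
Right side: take the tiled row as-is (worked left to right from column 1).
Stitch 14 in working order -> p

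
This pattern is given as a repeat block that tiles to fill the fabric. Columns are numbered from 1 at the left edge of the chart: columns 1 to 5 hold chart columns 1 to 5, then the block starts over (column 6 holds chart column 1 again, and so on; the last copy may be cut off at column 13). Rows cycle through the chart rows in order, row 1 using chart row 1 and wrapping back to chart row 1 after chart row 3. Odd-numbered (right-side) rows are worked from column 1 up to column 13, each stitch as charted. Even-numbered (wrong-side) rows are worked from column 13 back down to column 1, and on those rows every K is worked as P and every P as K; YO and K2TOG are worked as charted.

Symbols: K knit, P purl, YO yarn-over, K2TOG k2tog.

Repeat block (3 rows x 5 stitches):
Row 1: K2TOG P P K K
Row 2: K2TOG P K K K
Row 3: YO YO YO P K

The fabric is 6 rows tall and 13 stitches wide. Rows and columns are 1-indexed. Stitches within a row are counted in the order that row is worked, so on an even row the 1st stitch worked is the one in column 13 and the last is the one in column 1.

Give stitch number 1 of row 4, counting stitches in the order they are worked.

For row 4: chart row = ((4-1) mod 3) + 1 = 1; this is a WS (even) row.
Chart row 1 tiled across columns 1-13: K2TOG P P K K K2TOG P P K K K2TOG P P
WS row: flip the tiled sequence (start at column 13) and apply K<->P; YO and K2TOG stay.
Row 4 as worked: K K K2TOG P P K K K2TOG P P K K K2TOG
The 1st stitch worked is K.

== STITCH ==
K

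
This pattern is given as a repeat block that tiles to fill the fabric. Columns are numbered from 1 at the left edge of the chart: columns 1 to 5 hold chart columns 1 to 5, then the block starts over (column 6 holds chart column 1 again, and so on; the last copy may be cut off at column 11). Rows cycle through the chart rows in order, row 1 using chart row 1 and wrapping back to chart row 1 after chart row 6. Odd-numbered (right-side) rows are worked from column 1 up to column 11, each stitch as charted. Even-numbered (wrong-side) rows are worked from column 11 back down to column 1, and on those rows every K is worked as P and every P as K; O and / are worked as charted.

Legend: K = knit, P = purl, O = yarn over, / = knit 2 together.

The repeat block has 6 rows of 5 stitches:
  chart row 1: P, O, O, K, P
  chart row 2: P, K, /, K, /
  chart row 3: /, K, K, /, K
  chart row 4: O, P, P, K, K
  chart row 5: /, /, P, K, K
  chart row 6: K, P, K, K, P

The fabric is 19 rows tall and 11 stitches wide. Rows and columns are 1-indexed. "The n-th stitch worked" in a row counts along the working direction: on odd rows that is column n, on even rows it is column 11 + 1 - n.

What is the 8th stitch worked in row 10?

== STITCH ==
P

Derivation:
Row 10 uses chart row ((10-1) mod 6)+1 = 4. Row 10 is even, so WS.
Chart row 4 tiled across columns 1-11: O P P K K O P P K K O
WS: work from column 11 back to column 1 (reverse the tiled row), swapping K<->P (O and / unchanged).
Row 10 as worked: O P P K K O P P K K O
Counting 8 along the worked row gives P.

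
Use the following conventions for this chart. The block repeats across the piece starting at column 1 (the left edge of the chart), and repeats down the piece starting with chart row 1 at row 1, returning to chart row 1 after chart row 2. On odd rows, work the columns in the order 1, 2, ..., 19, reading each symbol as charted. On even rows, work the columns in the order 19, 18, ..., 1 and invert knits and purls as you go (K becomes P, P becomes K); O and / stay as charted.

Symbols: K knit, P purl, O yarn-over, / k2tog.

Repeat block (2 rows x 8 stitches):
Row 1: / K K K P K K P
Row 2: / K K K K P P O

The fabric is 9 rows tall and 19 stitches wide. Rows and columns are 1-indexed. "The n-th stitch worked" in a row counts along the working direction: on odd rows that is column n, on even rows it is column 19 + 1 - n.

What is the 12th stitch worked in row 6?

Row 6 uses chart row ((6-1) mod 2)+1 = 2. Row 6 is even, so WS.
Chart row 2 tiled across columns 1-19: / K K K K P P O / K K K K P P O / K K
Wrong side: read the tiled row from column 19 down to 1 and exchange K with P (leave O, /).
Row 6 as worked: P P / O K K P P P P / O K K P P P P /
Counting 12 along the worked row gives O.

Stitch:
O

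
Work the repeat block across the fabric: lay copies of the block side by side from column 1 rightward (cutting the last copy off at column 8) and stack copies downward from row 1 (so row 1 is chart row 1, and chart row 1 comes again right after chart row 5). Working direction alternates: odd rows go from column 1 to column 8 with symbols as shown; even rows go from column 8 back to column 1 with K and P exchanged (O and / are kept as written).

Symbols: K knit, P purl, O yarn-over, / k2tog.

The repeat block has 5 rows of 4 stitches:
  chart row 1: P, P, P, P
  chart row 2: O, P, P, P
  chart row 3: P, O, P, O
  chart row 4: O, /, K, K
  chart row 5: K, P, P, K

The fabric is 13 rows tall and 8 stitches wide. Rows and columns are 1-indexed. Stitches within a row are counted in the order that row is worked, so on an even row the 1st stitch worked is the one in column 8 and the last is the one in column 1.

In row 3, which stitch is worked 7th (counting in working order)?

Row 3: (3-1) mod 5 = 2, so use chart row 3. Odd row -> RS.
Chart row 3 tiled across columns 1-8: P O P O P O P O
Right side: take the tiled row as-is (worked left to right from column 1).
Counting 7 along the worked row gives P.

Result:
P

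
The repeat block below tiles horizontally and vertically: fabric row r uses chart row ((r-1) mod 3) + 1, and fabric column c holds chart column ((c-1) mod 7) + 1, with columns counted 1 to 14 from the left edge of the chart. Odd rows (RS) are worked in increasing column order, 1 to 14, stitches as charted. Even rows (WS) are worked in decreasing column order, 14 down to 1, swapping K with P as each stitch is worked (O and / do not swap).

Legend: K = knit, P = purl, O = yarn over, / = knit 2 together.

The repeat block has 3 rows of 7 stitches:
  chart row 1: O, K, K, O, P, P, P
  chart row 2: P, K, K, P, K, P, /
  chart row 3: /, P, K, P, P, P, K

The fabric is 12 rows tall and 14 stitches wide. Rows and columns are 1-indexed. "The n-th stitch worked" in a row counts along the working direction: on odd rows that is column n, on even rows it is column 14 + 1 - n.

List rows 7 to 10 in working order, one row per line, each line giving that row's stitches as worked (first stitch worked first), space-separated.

Row 7: chart row 1, RS - tile across columns 1-14 and work as-is.
Row 8: chart row 2, WS - tiled (columns 1-14): P K K P K P / P K K P K P /; work from column 14 back to 1 with K<->P swapped.
Row 9: chart row 3, RS - tile across columns 1-14 and work as-is.
Row 10: chart row 1, WS - tiled (columns 1-14): O K K O P P P O K K O P P P; work from column 14 back to 1 with K<->P swapped.

Rows as worked:
O K K O P P P O K K O P P P
/ K P K P P K / K P K P P K
/ P K P P P K / P K P P P K
K K K O P P O K K K O P P O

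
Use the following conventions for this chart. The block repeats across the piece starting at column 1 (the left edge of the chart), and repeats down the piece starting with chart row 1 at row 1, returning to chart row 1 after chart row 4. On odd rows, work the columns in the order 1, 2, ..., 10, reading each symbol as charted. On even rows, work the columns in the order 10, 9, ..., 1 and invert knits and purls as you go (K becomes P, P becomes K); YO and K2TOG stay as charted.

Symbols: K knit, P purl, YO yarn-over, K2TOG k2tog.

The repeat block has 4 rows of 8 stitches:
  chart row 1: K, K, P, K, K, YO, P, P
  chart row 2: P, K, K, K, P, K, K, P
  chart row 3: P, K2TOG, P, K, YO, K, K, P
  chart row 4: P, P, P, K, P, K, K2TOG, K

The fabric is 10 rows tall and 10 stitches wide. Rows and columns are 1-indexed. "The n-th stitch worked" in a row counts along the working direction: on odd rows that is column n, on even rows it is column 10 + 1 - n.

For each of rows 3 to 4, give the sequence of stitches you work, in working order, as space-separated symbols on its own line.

Row 3: chart row 3, RS - tile across columns 1-10 and work as-is.
Row 4: chart row 4, WS - tiled (columns 1-10): P P P K P K K2TOG K P P; work from column 10 back to 1 with K<->P swapped.

Rows as worked:
P K2TOG P K YO K K P P K2TOG
K K P K2TOG P K P K K K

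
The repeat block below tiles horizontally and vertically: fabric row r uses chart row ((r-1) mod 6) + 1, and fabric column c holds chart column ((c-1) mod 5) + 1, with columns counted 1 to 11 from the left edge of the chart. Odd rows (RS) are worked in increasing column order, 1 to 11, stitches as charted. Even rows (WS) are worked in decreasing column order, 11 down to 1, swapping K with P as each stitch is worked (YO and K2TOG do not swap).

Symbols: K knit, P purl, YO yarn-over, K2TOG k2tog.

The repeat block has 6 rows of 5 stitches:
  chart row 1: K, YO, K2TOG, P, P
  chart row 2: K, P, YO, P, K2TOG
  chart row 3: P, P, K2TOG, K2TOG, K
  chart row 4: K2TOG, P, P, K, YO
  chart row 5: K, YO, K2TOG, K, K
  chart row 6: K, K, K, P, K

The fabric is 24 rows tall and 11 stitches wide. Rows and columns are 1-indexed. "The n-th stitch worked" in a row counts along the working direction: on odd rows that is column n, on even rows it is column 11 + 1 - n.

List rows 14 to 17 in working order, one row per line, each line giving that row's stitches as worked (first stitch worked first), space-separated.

Row 14: chart row 2, WS - tiled (columns 1-11): K P YO P K2TOG K P YO P K2TOG K; work from column 11 back to 1 with K<->P swapped.
Row 15: chart row 3, RS - tile across columns 1-11 and work as-is.
Row 16: chart row 4, WS - tiled (columns 1-11): K2TOG P P K YO K2TOG P P K YO K2TOG; work from column 11 back to 1 with K<->P swapped.
Row 17: chart row 5, RS - tile across columns 1-11 and work as-is.

Rows as worked:
P K2TOG K YO K P K2TOG K YO K P
P P K2TOG K2TOG K P P K2TOG K2TOG K P
K2TOG YO P K K K2TOG YO P K K K2TOG
K YO K2TOG K K K YO K2TOG K K K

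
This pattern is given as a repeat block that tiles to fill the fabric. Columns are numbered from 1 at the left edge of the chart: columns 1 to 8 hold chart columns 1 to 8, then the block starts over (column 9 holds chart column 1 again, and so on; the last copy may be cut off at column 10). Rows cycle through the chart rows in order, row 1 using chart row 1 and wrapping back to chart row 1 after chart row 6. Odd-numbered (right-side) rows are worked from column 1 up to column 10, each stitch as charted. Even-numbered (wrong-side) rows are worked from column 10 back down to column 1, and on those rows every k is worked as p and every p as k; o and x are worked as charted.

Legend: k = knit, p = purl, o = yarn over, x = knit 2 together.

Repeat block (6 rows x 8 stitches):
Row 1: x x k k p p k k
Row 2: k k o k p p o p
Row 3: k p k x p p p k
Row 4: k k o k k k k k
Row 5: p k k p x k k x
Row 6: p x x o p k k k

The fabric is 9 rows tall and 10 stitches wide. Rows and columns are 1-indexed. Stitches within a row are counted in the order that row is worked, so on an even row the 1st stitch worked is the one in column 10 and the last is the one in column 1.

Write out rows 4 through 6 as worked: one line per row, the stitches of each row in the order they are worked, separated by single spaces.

Row 4: chart row 4, WS - tiled (columns 1-10): k k o k k k k k k k; work from column 10 back to 1 with k<->p swapped.
Row 5: chart row 5, RS - tile across columns 1-10 and work as-is.
Row 6: chart row 6, WS - tiled (columns 1-10): p x x o p k k k p x; work from column 10 back to 1 with k<->p swapped.

Rows as worked:
p p p p p p p o p p
p k k p x k k x p k
x k p p p k o x x k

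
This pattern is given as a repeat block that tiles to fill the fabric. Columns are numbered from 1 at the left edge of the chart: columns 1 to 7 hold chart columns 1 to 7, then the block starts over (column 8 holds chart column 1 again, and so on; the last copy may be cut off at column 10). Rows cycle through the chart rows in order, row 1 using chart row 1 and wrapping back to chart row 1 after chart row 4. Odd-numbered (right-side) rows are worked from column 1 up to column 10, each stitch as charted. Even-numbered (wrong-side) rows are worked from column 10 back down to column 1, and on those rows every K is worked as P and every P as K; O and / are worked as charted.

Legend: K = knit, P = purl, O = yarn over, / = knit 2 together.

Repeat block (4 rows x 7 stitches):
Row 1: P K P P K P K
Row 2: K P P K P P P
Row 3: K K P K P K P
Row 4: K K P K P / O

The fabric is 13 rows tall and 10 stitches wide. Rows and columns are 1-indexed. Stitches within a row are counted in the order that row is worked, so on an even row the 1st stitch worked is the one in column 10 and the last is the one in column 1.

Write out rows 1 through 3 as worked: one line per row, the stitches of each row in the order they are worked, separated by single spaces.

== ROWS AS WORKED ==
P K P P K P K P K P
K K P K K K P K K P
K K P K P K P K K P

Derivation:
Row 1: chart row 1, RS - tile across columns 1-10 and work as-is.
Row 2: chart row 2, WS - tiled (columns 1-10): K P P K P P P K P P; work from column 10 back to 1 with K<->P swapped.
Row 3: chart row 3, RS - tile across columns 1-10 and work as-is.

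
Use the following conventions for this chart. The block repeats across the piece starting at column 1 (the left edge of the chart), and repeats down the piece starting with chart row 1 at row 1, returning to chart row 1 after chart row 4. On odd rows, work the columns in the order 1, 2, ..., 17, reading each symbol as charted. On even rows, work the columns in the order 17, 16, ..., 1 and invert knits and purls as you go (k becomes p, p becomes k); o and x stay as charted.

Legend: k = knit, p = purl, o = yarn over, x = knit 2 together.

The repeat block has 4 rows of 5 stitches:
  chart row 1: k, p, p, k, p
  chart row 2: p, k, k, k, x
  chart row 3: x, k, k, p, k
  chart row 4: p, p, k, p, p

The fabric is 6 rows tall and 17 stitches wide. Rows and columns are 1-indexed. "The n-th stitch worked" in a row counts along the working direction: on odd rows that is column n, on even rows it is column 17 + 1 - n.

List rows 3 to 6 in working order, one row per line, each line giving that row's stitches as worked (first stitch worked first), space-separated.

Row 3: chart row 3, RS - tile across columns 1-17 and work as-is.
Row 4: chart row 4, WS - tiled (columns 1-17): p p k p p p p k p p p p k p p p p; work from column 17 back to 1 with k<->p swapped.
Row 5: chart row 1, RS - tile across columns 1-17 and work as-is.
Row 6: chart row 2, WS - tiled (columns 1-17): p k k k x p k k k x p k k k x p k; work from column 17 back to 1 with k<->p swapped.

Result:
x k k p k x k k p k x k k p k x k
k k k k p k k k k p k k k k p k k
k p p k p k p p k p k p p k p k p
p k x p p p k x p p p k x p p p k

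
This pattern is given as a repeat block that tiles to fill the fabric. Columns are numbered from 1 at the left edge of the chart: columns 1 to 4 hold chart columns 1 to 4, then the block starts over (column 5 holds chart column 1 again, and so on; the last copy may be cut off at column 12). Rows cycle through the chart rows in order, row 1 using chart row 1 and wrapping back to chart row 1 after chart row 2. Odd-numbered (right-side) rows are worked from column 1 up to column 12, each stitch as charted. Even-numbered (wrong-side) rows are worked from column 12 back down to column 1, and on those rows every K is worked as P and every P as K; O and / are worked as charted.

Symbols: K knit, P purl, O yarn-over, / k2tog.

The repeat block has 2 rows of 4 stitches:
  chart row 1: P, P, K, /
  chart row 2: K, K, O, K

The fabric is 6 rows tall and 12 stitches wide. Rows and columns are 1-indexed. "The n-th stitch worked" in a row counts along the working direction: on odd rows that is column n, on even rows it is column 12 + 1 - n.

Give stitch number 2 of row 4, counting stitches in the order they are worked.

Row 4: (4-1) mod 2 = 1, so use chart row 2. Even row -> WS.
Chart row 2 tiled across columns 1-12: K K O K K K O K K K O K
WS: work from column 12 back to column 1 (reverse the tiled row), swapping K<->P (O and / unchanged).
Row 4 as worked: P O P P P O P P P O P P
Stitch 2 in working order -> O

== STITCH ==
O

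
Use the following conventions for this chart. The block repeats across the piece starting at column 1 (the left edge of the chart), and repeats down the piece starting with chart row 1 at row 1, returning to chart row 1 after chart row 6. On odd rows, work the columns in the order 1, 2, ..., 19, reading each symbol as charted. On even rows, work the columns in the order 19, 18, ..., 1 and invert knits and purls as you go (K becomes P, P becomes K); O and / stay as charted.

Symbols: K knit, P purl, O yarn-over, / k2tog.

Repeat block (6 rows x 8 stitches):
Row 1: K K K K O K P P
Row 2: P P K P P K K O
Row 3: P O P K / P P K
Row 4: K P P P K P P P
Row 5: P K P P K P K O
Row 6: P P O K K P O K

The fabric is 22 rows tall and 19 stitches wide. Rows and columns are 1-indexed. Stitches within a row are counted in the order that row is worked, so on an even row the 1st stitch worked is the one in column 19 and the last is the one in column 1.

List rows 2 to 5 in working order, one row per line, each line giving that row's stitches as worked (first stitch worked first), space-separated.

== ROWS AS WORKED ==
P K K O P P K K P K K O P P K K P K K
P O P K / P P K P O P K / P P K P O P
K K P K K K P K K K P K K K P K K K P
P K P P K P K O P K P P K P K O P K P

Derivation:
Row 2: chart row 2, WS - tiled (columns 1-19): P P K P P K K O P P K P P K K O P P K; work from column 19 back to 1 with K<->P swapped.
Row 3: chart row 3, RS - tile across columns 1-19 and work as-is.
Row 4: chart row 4, WS - tiled (columns 1-19): K P P P K P P P K P P P K P P P K P P; work from column 19 back to 1 with K<->P swapped.
Row 5: chart row 5, RS - tile across columns 1-19 and work as-is.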